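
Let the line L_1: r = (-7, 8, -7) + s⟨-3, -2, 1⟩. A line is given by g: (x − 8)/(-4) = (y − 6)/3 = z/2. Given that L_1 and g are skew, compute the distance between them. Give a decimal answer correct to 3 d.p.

12.329

g has direction (-4, 3, 2) through (8, 6, 0).
Common perpendicular direction n = (-3, -2, 1) × (-4, 3, 2) = (-7, 2, -17).
With w = (8, 6, 0) − (-7, 8, -7) = (15, -2, 7), w · n = -228.
Distance = |w · n| / |n| = |-228| / √342 ≈ 12.329.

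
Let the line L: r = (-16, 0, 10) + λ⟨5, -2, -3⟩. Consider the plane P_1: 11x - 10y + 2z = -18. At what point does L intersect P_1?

(-6, -4, 4)

Substitute r = (-16, 0, 10) + t(5, -2, -3) into the plane: -156 + 69t = -18, so t = 2.
Intersection: (-16, 0, 10) + 2·(5, -2, -3) = (-6, -4, 4).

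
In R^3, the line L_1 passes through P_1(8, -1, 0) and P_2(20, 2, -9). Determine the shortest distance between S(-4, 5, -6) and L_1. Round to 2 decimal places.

13.92

A direction vector for L_1 is P_2 − P_1 = (12, 3, -9).
Taking (8, -1, 0) on L_1 with direction v = (12, 3, -9): w = S − (8, -1, 0) = (-12, 6, -6), and w × v = (-36, -180, -108).
Distance = |w × v| / |v| = √45360 / √234 ≈ 13.92.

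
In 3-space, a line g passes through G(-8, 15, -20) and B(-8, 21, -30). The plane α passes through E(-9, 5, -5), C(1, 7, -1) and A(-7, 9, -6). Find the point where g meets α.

A direction vector for g is B − G = (0, 6, -10).
EC = (10, 2, 4), EA = (2, 4, -1); a normal to α is EC × EA = (-18, 18, 36).
Using E: α has equation -18x + 18y + 36z = 72.
Substitute r = (-8, 15, -20) + t(0, 6, -10) into the plane: -306 + (-252)t = 72, so t = -3/2.
Intersection: (-8, 15, -20) + (-3/2)·(0, 6, -10) = (-8, 6, -5).

(-8, 6, -5)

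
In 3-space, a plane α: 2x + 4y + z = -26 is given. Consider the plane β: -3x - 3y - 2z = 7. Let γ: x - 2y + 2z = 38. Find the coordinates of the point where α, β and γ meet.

Solving the 3×3 linear system 2x + 4y + z = -26, -3x - 3y - 2z = 7, x - 2y + 2z = 38 (e.g. by elimination or Cramer's rule, determinant = 5) gives (0, -9, 10).

(0, -9, 10)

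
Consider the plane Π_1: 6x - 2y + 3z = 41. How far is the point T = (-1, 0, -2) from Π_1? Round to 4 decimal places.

n·T − d = (6)·(-1) + (-2)·(0) + (3)·(-2) − 41 = -53; |n| = √49.
Distance = |-53| / √49 = 53/√49 ≈ 7.5714.

7.5714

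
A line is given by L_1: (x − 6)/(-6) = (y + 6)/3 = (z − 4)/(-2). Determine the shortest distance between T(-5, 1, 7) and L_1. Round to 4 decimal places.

L_1 has direction (-6, 3, -2) through (6, -6, 4).
Taking (6, -6, 4) on L_1 with direction v = (-6, 3, -2): w = T − (6, -6, 4) = (-11, 7, 3), and w × v = (-23, -40, 9).
Distance = |w × v| / |v| = √2210 / √49 ≈ 6.7158.

6.7158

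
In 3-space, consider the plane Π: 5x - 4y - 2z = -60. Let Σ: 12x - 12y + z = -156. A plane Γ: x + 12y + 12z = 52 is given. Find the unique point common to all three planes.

Solving the 3×3 linear system 5x - 4y - 2z = -60, 12x - 12y + z = -156, x + 12y + 12z = 52 (e.g. by elimination or Cramer's rule, determinant = -520) gives (-8, 5, 0).

(-8, 5, 0)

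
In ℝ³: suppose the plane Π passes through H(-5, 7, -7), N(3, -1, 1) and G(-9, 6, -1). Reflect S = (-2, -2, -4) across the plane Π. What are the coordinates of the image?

(2, 6, 0)

HN = (8, -8, 8), HG = (-4, -1, 6); a normal to Π is HN × HG = (-40, -80, -40).
Using H: Π has equation -40x - 80y - 40z = -80.
λ = (n·S − d)/|n|² = (400 − (-80))/9600 = 1/20.
Reflection = S − 2λn = (-2, -2, -4) − (1/10)·(-40, -80, -40) = (2, 6, 0).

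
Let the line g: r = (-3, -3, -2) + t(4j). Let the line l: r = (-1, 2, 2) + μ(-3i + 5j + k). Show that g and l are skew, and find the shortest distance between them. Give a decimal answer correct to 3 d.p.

4.427

Common perpendicular direction n = (0, 4, 0) × (-3, 5, 1) = (4, 0, 12).
With w = (-1, 2, 2) − (-3, -3, -2) = (2, 5, 4), w · n = 56.
Since n ≠ 0 the lines are not parallel, and w · n = 56 ≠ 0 so they do not intersect; hence they are skew.
Distance = |w · n| / |n| = |56| / √160 ≈ 4.427.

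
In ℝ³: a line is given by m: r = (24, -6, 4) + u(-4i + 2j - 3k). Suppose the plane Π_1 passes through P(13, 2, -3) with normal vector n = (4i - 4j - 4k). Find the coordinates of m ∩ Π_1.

(8, 2, -8)

Π_1: n·r = n·P gives 4x - 4y - 4z = 56.
Substitute r = (24, -6, 4) + t(-4, 2, -3) into the plane: 104 + (-12)t = 56, so t = 4.
Intersection: (24, -6, 4) + 4·(-4, 2, -3) = (8, 2, -8).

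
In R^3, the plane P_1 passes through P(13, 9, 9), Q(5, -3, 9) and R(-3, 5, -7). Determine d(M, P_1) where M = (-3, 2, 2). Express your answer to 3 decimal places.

3.761

PQ = (-8, -12, 0), PR = (-16, -4, -16); a normal to P_1 is PQ × PR = (192, -128, -160).
Using P: P_1 has equation 192x - 128y - 160z = -96.
n·M − d = (192)·(-3) + (-128)·(2) + (-160)·(2) − (-96) = -1056; |n| = √78848.
Distance = |-1056| / √78848 = 1056/√78848 ≈ 3.761.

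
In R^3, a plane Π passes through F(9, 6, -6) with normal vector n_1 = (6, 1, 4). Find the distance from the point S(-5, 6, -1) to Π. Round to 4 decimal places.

Π: n_1·r = n_1·F gives 6x + y + 4z = 36.
n·S − d = (6)·(-5) + (1)·(6) + (4)·(-1) − 36 = -64; |n| = √53.
Distance = |-64| / √53 = 64/√53 ≈ 8.7911.

8.7911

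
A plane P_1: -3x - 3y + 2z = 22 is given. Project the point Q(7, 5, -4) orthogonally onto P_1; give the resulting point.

Foot = Q − λn with λ = (n·Q − d)/|n|² = (-44 − 22)/22 = -3.
Foot = (7, 5, -4) − (-3)·(-3, -3, 2) = (-2, -4, 2).

(-2, -4, 2)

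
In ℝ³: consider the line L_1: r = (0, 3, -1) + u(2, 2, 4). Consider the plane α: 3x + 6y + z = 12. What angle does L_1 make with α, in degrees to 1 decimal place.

sin θ = |n·v| / (|n||v|) = |22| / (√46 · √24) = 0.66212.
θ ≈ 41.5°.

41.5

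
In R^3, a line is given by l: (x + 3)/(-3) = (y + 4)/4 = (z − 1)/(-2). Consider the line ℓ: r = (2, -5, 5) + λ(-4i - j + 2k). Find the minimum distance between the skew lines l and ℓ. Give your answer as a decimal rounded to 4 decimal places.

3.7780

l has direction (-3, 4, -2) through (-3, -4, 1).
Common perpendicular direction n = (-3, 4, -2) × (-4, -1, 2) = (6, 14, 19).
With w = (2, -5, 5) − (-3, -4, 1) = (5, -1, 4), w · n = 92.
Distance = |w · n| / |n| = |92| / √593 ≈ 3.7780.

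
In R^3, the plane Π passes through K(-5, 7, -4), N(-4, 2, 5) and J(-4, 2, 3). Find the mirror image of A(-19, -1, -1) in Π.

(11, 5, -1)

KN = (1, -5, 9), KJ = (1, -5, 7); a normal to Π is KN × KJ = (10, 2, 0).
Using K: Π has equation 10x + 2y = -36.
λ = (n·A − d)/|n|² = (-192 − (-36))/104 = -3/2.
Reflection = A − 2λn = (-19, -1, -1) − (-3)·(10, 2, 0) = (11, 5, -1).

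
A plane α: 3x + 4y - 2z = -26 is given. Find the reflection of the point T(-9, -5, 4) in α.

(-3, 3, 0)

λ = (n·T − d)/|n|² = (-55 − (-26))/29 = -1.
Reflection = T − 2λn = (-9, -5, 4) − (-2)·(3, 4, -2) = (-3, 3, 0).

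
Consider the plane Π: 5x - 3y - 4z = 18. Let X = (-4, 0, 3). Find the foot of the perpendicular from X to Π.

(1, -3, -1)

Foot = X − λn with λ = (n·X − d)/|n|² = (-32 − 18)/50 = -1.
Foot = (-4, 0, 3) − (-1)·(5, -3, -4) = (1, -3, -1).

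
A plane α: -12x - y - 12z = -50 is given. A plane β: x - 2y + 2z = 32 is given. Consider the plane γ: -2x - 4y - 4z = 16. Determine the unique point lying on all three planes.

Solving the 3×3 linear system -12x - y - 12z = -50, x - 2y + 2z = 32, -2x - 4y - 4z = 16 (e.g. by elimination or Cramer's rule, determinant = -96) gives (-2, -10, 7).

(-2, -10, 7)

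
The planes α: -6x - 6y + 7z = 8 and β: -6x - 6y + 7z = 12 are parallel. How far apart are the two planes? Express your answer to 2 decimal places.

0.36

Same normal n = (-6, -6, 7) with |n| = √121; distance = |8 − 12| / |n| = 4/√121 ≈ 0.36.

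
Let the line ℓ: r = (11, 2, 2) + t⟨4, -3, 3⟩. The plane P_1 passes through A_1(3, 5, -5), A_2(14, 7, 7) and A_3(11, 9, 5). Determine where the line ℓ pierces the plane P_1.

(7, 5, -1)

A_1A_2 = (11, 2, 12), A_1A_3 = (8, 4, 10); a normal to P_1 is A_1A_2 × A_1A_3 = (-28, -14, 28).
Using A_1: P_1 has equation -28x - 14y + 28z = -294.
Substitute r = (11, 2, 2) + t(4, -3, 3) into the plane: -280 + 14t = -294, so t = -1.
Intersection: (11, 2, 2) + (-1)·(4, -3, 3) = (7, 5, -1).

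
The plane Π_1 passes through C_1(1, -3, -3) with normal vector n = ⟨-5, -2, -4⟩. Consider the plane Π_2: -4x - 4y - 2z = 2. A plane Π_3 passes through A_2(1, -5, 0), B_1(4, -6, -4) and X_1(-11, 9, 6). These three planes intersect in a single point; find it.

(-5, 4, 1)

Π_1: n·r = n·C_1 gives -5x - 2y - 4z = 13.
A_2B_1 = (3, -1, -4), A_2X_1 = (-12, 14, 6); a normal to Π_3 is A_2B_1 × A_2X_1 = (50, 30, 30).
Using A_2: Π_3 has equation 50x + 30y + 30z = -100.
Solving the 3×3 linear system -5x - 2y - 4z = 13, -4x - 4y - 2z = 2, 50x + 30y + 30z = -100 (e.g. by elimination or Cramer's rule, determinant = -60) gives (-5, 4, 1).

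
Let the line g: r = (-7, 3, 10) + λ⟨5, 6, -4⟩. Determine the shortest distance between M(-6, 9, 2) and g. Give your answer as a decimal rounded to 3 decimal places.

5.638

Taking (-7, 3, 10) on g with direction v = (5, 6, -4): w = M − (-7, 3, 10) = (1, 6, -8), and w × v = (24, -36, -24).
Distance = |w × v| / |v| = √2448 / √77 ≈ 5.638.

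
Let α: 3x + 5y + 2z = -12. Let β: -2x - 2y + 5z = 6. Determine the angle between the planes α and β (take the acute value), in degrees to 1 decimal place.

cos θ = |n₁·n₂| / (|n₁||n₂|) = |-6| / (√38 · √33).
θ = arccos(0.16943) ≈ 80.2°.

80.2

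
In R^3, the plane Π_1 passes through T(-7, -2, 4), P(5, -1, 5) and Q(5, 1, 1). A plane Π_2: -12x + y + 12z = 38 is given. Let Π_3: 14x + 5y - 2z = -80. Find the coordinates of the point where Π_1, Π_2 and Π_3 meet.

(-7, 2, -4)

TP = (12, 1, 1), TQ = (12, 3, -3); a normal to Π_1 is TP × TQ = (-6, 48, 24).
Using T: Π_1 has equation -6x + 48y + 24z = 42.
Solving the 3×3 linear system -6x + 48y + 24z = 42, -12x + y + 12z = 38, 14x + 5y - 2z = -80 (e.g. by elimination or Cramer's rule, determinant = 5508) gives (-7, 2, -4).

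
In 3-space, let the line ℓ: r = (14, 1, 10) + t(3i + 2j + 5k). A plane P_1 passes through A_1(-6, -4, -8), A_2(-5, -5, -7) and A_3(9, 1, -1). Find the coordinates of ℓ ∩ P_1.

(8, -3, 0)

A_1A_2 = (1, -1, 1), A_1A_3 = (15, 5, 7); a normal to P_1 is A_1A_2 × A_1A_3 = (-12, 8, 20).
Using A_1: P_1 has equation -12x + 8y + 20z = -120.
Substitute r = (14, 1, 10) + t(3, 2, 5) into the plane: 40 + 80t = -120, so t = -2.
Intersection: (14, 1, 10) + (-2)·(3, 2, 5) = (8, -3, 0).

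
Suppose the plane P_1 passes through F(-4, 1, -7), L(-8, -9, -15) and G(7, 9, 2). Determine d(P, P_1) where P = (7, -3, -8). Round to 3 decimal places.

FL = (-4, -10, -8), FG = (11, 8, 9); a normal to P_1 is FL × FG = (-26, -52, 78).
Using F: P_1 has equation -26x - 52y + 78z = -494.
n·P − d = (-26)·(7) + (-52)·(-3) + (78)·(-8) − (-494) = -156; |n| = √9464.
Distance = |-156| / √9464 = 156/√9464 ≈ 1.604.

1.604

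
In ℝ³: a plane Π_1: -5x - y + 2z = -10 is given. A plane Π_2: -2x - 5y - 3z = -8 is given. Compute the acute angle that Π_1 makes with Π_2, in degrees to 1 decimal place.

cos θ = |n₁·n₂| / (|n₁||n₂|) = |9| / (√30 · √38).
θ = arccos(0.26656) ≈ 74.5°.

74.5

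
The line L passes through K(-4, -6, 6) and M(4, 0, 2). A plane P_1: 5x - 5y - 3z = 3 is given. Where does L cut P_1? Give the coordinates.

(0, -3, 4)

A direction vector for L is M − K = (8, 6, -4).
Substitute r = (-4, -6, 6) + t(8, 6, -4) into the plane: -8 + 22t = 3, so t = 1/2.
Intersection: (-4, -6, 6) + (1/2)·(8, 6, -4) = (0, -3, 4).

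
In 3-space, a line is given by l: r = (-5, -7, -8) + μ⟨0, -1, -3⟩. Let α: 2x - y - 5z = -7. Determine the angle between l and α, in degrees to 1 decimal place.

67.5

sin θ = |n·v| / (|n||v|) = |16| / (√30 · √10) = 0.92376.
θ ≈ 67.5°.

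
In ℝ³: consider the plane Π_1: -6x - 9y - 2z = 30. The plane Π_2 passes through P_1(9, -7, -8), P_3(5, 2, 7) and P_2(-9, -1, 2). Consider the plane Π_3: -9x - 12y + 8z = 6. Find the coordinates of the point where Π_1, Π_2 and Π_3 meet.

(2, -4, -3)

P_1P_3 = (-4, 9, 15), P_1P_2 = (-18, 6, 10); a normal to Π_2 is P_1P_3 × P_1P_2 = (0, -230, 138).
Using P_1: Π_2 has equation -230y + 138z = 506.
Solving the 3×3 linear system -6x - 9y - 2z = 30, -230y + 138z = 506, -9x - 12y + 8z = 6 (e.g. by elimination or Cramer's rule, determinant = 16422) gives (2, -4, -3).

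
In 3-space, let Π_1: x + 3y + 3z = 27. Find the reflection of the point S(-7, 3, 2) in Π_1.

(-5, 9, 8)

λ = (n·S − d)/|n|² = (8 − 27)/19 = -1.
Reflection = S − 2λn = (-7, 3, 2) − (-2)·(1, 3, 3) = (-5, 9, 8).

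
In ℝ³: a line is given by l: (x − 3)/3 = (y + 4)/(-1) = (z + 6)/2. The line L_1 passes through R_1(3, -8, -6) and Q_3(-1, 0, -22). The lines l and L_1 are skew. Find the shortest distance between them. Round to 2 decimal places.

3.58

l has direction (3, -1, 2) through (3, -4, -6).
A direction vector for L_1 is Q_3 − R_1 = (-4, 8, -16).
Common perpendicular direction n = (3, -1, 2) × (-4, 8, -16) = (0, 40, 20).
With w = (3, -8, -6) − (3, -4, -6) = (0, -4, 0), w · n = -160.
Distance = |w · n| / |n| = |-160| / √2000 ≈ 3.58.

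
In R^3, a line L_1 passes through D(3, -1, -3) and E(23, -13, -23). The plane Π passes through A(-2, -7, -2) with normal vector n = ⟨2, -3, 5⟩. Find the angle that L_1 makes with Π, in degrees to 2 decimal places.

A direction vector for L_1 is E − D = (20, -12, -20).
Π: n·r = n·A gives 2x - 3y + 5z = 7.
sin θ = |n·v| / (|n||v|) = |-24| / (√38 · √944) = 0.12672.
θ ≈ 7.28°.

7.28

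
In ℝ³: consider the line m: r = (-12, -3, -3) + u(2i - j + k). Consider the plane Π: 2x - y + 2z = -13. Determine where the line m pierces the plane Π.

Substitute r = (-12, -3, -3) + t(2, -1, 1) into the plane: -27 + 7t = -13, so t = 2.
Intersection: (-12, -3, -3) + 2·(2, -1, 1) = (-8, -5, -1).

(-8, -5, -1)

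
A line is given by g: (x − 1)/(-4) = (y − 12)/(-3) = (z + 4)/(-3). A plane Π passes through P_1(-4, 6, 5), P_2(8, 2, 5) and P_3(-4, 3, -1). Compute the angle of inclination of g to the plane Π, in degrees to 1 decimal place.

24.6

g has direction (-4, -3, -3) through (1, 12, -4).
P_1P_2 = (12, -4, 0), P_1P_3 = (0, -3, -6); a normal to Π is P_1P_2 × P_1P_3 = (24, 72, -36).
Using P_1: Π has equation 24x + 72y - 36z = 156.
sin θ = |n·v| / (|n||v|) = |-204| / (√7056 · √34) = 0.41650.
θ ≈ 24.6°.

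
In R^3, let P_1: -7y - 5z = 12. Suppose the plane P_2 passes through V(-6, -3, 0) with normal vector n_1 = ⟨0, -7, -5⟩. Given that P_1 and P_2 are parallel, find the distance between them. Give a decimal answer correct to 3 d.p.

1.046

P_2: n_1·r = n_1·V gives -7y - 5z = 21.
Same normal n = (0, -7, -5) with |n| = √74; distance = |12 − 21| / |n| = 9/√74 ≈ 1.046.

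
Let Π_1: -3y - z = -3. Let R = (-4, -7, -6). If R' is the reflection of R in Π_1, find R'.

λ = (n·R − d)/|n|² = (27 − (-3))/10 = 3.
Reflection = R − 2λn = (-4, -7, -6) − 6·(0, -3, -1) = (-4, 11, 0).

(-4, 11, 0)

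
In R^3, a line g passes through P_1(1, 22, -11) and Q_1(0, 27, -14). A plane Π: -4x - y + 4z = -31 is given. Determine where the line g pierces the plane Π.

(4, 7, -2)

A direction vector for g is Q_1 − P_1 = (-1, 5, -3).
Substitute r = (1, 22, -11) + t(-1, 5, -3) into the plane: -70 + (-13)t = -31, so t = -3.
Intersection: (1, 22, -11) + (-3)·(-1, 5, -3) = (4, 7, -2).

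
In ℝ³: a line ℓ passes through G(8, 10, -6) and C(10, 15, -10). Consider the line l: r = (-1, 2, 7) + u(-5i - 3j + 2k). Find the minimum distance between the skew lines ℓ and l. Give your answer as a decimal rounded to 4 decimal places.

5.4976

A direction vector for ℓ is C − G = (2, 5, -4).
Common perpendicular direction n = (2, 5, -4) × (-5, -3, 2) = (-2, 16, 19).
With w = (-1, 2, 7) − (8, 10, -6) = (-9, -8, 13), w · n = 137.
Distance = |w · n| / |n| = |137| / √621 ≈ 5.4976.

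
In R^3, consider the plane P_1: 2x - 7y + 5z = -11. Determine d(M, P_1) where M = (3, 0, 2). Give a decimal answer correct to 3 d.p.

3.057

n·M − d = (2)·(3) + (-7)·(0) + (5)·(2) − (-11) = 27; |n| = √78.
Distance = |27| / √78 = 27/√78 ≈ 3.057.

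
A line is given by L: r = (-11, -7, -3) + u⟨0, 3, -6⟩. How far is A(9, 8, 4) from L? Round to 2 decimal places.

Taking (-11, -7, -3) on L with direction v = (0, 3, -6): w = A − (-11, -7, -3) = (20, 15, 7), and w × v = (-111, 120, 60).
Distance = |w × v| / |v| = √30321 / √45 ≈ 25.96.

25.96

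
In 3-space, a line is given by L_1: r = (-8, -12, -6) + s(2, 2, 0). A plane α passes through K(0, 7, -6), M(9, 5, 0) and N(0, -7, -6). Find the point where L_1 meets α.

(0, -4, -6)

KM = (9, -2, 6), KN = (0, -14, 0); a normal to α is KM × KN = (84, 0, -126).
Using K: α has equation 84x - 126z = 756.
Substitute r = (-8, -12, -6) + t(2, 2, 0) into the plane: 84 + 168t = 756, so t = 4.
Intersection: (-8, -12, -6) + 4·(2, 2, 0) = (0, -4, -6).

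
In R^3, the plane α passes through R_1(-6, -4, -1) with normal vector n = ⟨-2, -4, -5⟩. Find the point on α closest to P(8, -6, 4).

(6, -10, -1)

α: n·r = n·R_1 gives -2x - 4y - 5z = 33.
Foot = P − λn with λ = (n·P − d)/|n|² = (-12 − 33)/45 = -1.
Foot = (8, -6, 4) − (-1)·(-2, -4, -5) = (6, -10, -1).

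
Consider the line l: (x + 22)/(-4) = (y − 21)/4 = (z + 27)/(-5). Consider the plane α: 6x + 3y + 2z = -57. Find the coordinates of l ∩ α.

l has direction (-4, 4, -5) through (-22, 21, -27).
Substitute r = (-22, 21, -27) + t(-4, 4, -5) into the plane: -123 + (-22)t = -57, so t = -3.
Intersection: (-22, 21, -27) + (-3)·(-4, 4, -5) = (-10, 9, -12).

(-10, 9, -12)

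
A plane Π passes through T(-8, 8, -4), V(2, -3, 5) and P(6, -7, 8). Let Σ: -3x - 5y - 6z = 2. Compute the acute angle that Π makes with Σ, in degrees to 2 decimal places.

15.40

TV = (10, -11, 9), TP = (14, -15, 12); a normal to Π is TV × TP = (3, 6, 4).
Using T: Π has equation 3x + 6y + 4z = 8.
cos θ = |n₁·n₂| / (|n₁||n₂|) = |-63| / (√61 · √70).
θ = arccos(0.96411) ≈ 15.40°.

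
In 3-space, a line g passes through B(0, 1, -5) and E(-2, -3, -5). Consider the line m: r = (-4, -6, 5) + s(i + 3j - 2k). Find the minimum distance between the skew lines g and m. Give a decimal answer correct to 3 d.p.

2.619

A direction vector for g is E − B = (-2, -4, 0).
Common perpendicular direction n = (-2, -4, 0) × (1, 3, -2) = (8, -4, -2).
With w = (-4, -6, 5) − (0, 1, -5) = (-4, -7, 10), w · n = -24.
Distance = |w · n| / |n| = |-24| / √84 ≈ 2.619.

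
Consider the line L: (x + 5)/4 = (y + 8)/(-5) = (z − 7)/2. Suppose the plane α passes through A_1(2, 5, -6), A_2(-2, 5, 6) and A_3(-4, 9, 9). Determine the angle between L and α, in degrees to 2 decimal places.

28.04

L has direction (4, -5, 2) through (-5, -8, 7).
A_1A_2 = (-4, 0, 12), A_1A_3 = (-6, 4, 15); a normal to α is A_1A_2 × A_1A_3 = (-48, -12, -16).
Using A_1: α has equation -48x - 12y - 16z = -60.
sin θ = |n·v| / (|n||v|) = |-164| / (√2704 · √45) = 0.47015.
θ ≈ 28.04°.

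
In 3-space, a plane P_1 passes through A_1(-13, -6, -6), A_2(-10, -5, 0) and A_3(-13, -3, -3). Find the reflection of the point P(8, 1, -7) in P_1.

A_1A_2 = (3, 1, 6), A_1A_3 = (0, 3, 3); a normal to P_1 is A_1A_2 × A_1A_3 = (-15, -9, 9).
Using A_1: P_1 has equation -15x - 9y + 9z = 195.
λ = (n·P − d)/|n|² = (-192 − 195)/387 = -1.
Reflection = P − 2λn = (8, 1, -7) − (-2)·(-15, -9, 9) = (-22, -17, 11).

(-22, -17, 11)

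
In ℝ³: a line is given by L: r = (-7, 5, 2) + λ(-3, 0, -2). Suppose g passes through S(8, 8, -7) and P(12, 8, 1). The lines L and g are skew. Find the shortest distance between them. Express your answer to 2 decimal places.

3.00

A direction vector for g is P − S = (4, 0, 8).
Common perpendicular direction n = (-3, 0, -2) × (4, 0, 8) = (0, 16, 0).
With w = (8, 8, -7) − (-7, 5, 2) = (15, 3, -9), w · n = 48.
Distance = |w · n| / |n| = |48| / √256 ≈ 3.00.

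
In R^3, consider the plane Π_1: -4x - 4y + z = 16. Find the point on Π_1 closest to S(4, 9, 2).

(-4, 1, 4)

Foot = S − λn with λ = (n·S − d)/|n|² = (-50 − 16)/33 = -2.
Foot = (4, 9, 2) − (-2)·(-4, -4, 1) = (-4, 1, 4).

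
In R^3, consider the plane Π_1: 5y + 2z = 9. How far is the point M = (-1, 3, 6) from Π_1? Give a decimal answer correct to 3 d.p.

3.343

n·M − d = (0)·(-1) + (5)·(3) + (2)·(6) − 9 = 18; |n| = √29.
Distance = |18| / √29 = 18/√29 ≈ 3.343.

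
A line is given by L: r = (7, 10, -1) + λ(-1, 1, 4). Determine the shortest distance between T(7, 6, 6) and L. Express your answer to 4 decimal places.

5.7446

Taking (7, 10, -1) on L with direction v = (-1, 1, 4): w = T − (7, 10, -1) = (0, -4, 7), and w × v = (-23, -7, -4).
Distance = |w × v| / |v| = √594 / √18 ≈ 5.7446.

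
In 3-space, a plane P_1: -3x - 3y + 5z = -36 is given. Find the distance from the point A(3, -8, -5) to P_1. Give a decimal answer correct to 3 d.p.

3.965

n·A − d = (-3)·(3) + (-3)·(-8) + (5)·(-5) − (-36) = 26; |n| = √43.
Distance = |26| / √43 = 26/√43 ≈ 3.965.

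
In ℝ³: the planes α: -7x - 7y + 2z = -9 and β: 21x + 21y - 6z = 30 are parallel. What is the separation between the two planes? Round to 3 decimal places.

Rescale β by 1/(-3): -7x - 7y + 2z = -10. Then distance = |-9 − (-10)| / √102 ≈ 0.099.

0.099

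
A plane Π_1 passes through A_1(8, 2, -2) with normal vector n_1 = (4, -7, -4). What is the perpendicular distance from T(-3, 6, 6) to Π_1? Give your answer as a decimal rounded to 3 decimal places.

Π_1: n_1·r = n_1·A_1 gives 4x - 7y - 4z = 26.
n·T − d = (4)·(-3) + (-7)·(6) + (-4)·(6) − 26 = -104; |n| = √81.
Distance = |-104| / √81 = 104/√81 ≈ 11.556.

11.556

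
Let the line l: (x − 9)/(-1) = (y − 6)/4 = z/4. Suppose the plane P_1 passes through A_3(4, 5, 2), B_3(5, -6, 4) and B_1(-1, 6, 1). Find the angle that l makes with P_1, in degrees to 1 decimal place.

55.0

l has direction (-1, 4, 4) through (9, 6, 0).
A_3B_3 = (1, -11, 2), A_3B_1 = (-5, 1, -1); a normal to P_1 is A_3B_3 × A_3B_1 = (9, -9, -54).
Using A_3: P_1 has equation 9x - 9y - 54z = -117.
sin θ = |n·v| / (|n||v|) = |-261| / (√3078 · √33) = 0.81893.
θ ≈ 55.0°.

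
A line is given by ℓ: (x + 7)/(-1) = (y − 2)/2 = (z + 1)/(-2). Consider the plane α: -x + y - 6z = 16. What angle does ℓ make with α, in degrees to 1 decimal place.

ℓ has direction (-1, 2, -2) through (-7, 2, -1).
sin θ = |n·v| / (|n||v|) = |15| / (√38 · √9) = 0.81111.
θ ≈ 54.2°.

54.2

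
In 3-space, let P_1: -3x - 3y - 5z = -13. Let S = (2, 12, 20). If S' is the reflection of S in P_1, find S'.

λ = (n·S − d)/|n|² = (-142 − (-13))/43 = -3.
Reflection = S − 2λn = (2, 12, 20) − (-6)·(-3, -3, -5) = (-16, -6, -10).

(-16, -6, -10)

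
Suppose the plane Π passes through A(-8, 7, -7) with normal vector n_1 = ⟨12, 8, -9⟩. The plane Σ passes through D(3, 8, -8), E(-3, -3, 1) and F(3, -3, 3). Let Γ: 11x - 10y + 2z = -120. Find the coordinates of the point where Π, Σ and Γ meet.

Π: n_1·r = n_1·A gives 12x + 8y - 9z = 23.
DE = (-6, -11, 9), DF = (0, -11, 11); a normal to Σ is DE × DF = (-22, 66, 66).
Using D: Σ has equation -22x + 66y + 66z = -66.
Solving the 3×3 linear system 12x + 8y - 9z = 23, -22x + 66y + 66z = -66, 11x - 10y + 2z = -120 (e.g. by elimination or Cramer's rule, determinant = 20218) gives (-6, 4, -7).

(-6, 4, -7)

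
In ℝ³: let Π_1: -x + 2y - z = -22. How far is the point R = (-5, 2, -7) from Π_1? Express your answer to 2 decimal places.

n·R − d = (-1)·(-5) + (2)·(2) + (-1)·(-7) − (-22) = 38; |n| = √6.
Distance = |38| / √6 = 38/√6 ≈ 15.51.

15.51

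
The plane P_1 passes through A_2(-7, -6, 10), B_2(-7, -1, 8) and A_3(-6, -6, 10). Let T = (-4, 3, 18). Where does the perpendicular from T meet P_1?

A_2B_2 = (0, 5, -2), A_2A_3 = (1, 0, 0); a normal to P_1 is A_2B_2 × A_2A_3 = (0, -2, -5).
Using A_2: P_1 has equation -2y - 5z = -38.
Foot = T − λn with λ = (n·T − d)/|n|² = (-96 − (-38))/29 = -2.
Foot = (-4, 3, 18) − (-2)·(0, -2, -5) = (-4, -1, 8).

(-4, -1, 8)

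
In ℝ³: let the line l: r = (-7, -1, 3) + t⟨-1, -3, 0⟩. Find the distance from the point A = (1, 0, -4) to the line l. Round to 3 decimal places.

10.095

Taking (-7, -1, 3) on l with direction v = (-1, -3, 0): w = A − (-7, -1, 3) = (8, 1, -7), and w × v = (-21, 7, -23).
Distance = |w × v| / |v| = √1019 / √10 ≈ 10.095.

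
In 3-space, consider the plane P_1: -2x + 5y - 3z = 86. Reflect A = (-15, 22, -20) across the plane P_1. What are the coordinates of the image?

(-3, -8, -2)

λ = (n·A − d)/|n|² = (200 − 86)/38 = 3.
Reflection = A − 2λn = (-15, 22, -20) − 6·(-2, 5, -3) = (-3, -8, -2).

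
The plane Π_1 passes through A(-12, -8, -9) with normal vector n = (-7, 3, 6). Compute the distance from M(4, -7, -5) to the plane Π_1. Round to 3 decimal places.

Π_1: n·r = n·A gives -7x + 3y + 6z = 6.
n·M − d = (-7)·(4) + (3)·(-7) + (6)·(-5) − 6 = -85; |n| = √94.
Distance = |-85| / √94 = 85/√94 ≈ 8.767.

8.767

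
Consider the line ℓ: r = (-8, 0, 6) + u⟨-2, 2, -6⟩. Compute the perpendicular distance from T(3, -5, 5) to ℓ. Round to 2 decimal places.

11.47

Taking (-8, 0, 6) on ℓ with direction v = (-2, 2, -6): w = T − (-8, 0, 6) = (11, -5, -1), and w × v = (32, 68, 12).
Distance = |w × v| / |v| = √5792 / √44 ≈ 11.47.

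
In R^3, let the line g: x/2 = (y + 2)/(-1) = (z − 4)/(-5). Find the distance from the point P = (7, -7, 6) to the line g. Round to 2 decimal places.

8.68

g has direction (2, -1, -5) through (0, -2, 4).
Taking (0, -2, 4) on g with direction v = (2, -1, -5): w = P − (0, -2, 4) = (7, -5, 2), and w × v = (27, 39, 3).
Distance = |w × v| / |v| = √2259 / √30 ≈ 8.68.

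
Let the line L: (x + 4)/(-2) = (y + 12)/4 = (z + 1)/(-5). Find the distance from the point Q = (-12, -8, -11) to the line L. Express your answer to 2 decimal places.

L has direction (-2, 4, -5) through (-4, -12, -1).
Taking (-4, -12, -1) on L with direction v = (-2, 4, -5): w = Q − (-4, -12, -1) = (-8, 4, -10), and w × v = (20, -20, -24).
Distance = |w × v| / |v| = √1376 / √45 ≈ 5.53.

5.53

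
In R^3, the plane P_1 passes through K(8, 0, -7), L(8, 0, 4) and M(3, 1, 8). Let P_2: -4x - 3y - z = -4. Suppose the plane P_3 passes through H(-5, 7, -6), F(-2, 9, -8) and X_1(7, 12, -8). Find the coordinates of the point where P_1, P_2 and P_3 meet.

KL = (0, 0, 11), KM = (-5, 1, 15); a normal to P_1 is KL × KM = (-11, -55, 0).
Using K: P_1 has equation -11x - 55y = -88.
HF = (3, 2, -2), HX_1 = (12, 5, -2); a normal to P_3 is HF × HX_1 = (6, -18, -9).
Using H: P_3 has equation 6x - 18y - 9z = -102.
Solving the 3×3 linear system -11x - 55y = -88, -4x - 3y - z = -4, 6x - 18y - 9z = -102 (e.g. by elimination or Cramer's rule, determinant = 2211) gives (-2, 2, 6).

(-2, 2, 6)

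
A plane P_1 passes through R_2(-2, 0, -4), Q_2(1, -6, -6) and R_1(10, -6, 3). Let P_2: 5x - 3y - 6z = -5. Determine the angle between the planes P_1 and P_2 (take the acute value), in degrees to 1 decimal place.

R_2Q_2 = (3, -6, -2), R_2R_1 = (12, -6, 7); a normal to P_1 is R_2Q_2 × R_2R_1 = (-54, -45, 54).
Using R_2: P_1 has equation -54x - 45y + 54z = -108.
cos θ = |n₁·n₂| / (|n₁||n₂|) = |-459| / (√7857 · √70).
θ = arccos(0.61892) ≈ 51.8°.

51.8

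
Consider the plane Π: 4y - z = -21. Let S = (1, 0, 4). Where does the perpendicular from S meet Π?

Foot = S − λn with λ = (n·S − d)/|n|² = (-4 − (-21))/17 = 1.
Foot = (1, 0, 4) − 1·(0, 4, -1) = (1, -4, 5).

(1, -4, 5)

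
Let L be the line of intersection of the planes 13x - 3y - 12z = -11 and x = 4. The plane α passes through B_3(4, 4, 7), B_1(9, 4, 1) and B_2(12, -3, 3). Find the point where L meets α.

Direction of L: (13, -3, -12) × (1, 0, 0) = (0, -12, 3).
A point on L: solving the two plane equations with y = 25 gives (4, 25, -1).
B_3B_1 = (5, 0, -6), B_3B_2 = (8, -7, -4); a normal to α is B_3B_1 × B_3B_2 = (-42, -28, -35).
Using B_3: α has equation -42x - 28y - 35z = -525.
Substitute r = (4, 25, -1) + t(0, -12, 3) into the plane: -833 + 231t = -525, so t = 4/3.
Intersection: (4, 25, -1) + (4/3)·(0, -12, 3) = (4, 9, 3).

(4, 9, 3)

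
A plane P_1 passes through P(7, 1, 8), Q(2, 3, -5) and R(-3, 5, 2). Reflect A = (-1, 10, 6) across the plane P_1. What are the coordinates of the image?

(-5, 0, 6)

PQ = (-5, 2, -13), PR = (-10, 4, -6); a normal to P_1 is PQ × PR = (40, 100, 0).
Using P: P_1 has equation 40x + 100y = 380.
λ = (n·A − d)/|n|² = (960 − 380)/11600 = 1/20.
Reflection = A − 2λn = (-1, 10, 6) − (1/10)·(40, 100, 0) = (-5, 0, 6).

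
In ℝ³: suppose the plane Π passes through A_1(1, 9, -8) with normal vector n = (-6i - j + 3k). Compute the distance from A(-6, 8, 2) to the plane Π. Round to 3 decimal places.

Π: n·r = n·A_1 gives -6x - y + 3z = -39.
n·A − d = (-6)·(-6) + (-1)·(8) + (3)·(2) − (-39) = 73; |n| = √46.
Distance = |73| / √46 = 73/√46 ≈ 10.763.

10.763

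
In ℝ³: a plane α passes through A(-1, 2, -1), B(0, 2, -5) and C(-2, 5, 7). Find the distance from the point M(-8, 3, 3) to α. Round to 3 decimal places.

AB = (1, 0, -4), AC = (-1, 3, 8); a normal to α is AB × AC = (12, -4, 3).
Using A: α has equation 12x - 4y + 3z = -23.
n·M − d = (12)·(-8) + (-4)·(3) + (3)·(3) − (-23) = -76; |n| = √169.
Distance = |-76| / √169 = 76/√169 ≈ 5.846.

5.846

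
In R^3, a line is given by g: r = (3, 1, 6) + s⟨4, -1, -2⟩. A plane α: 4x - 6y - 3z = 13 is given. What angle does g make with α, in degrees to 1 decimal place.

sin θ = |n·v| / (|n||v|) = |28| / (√61 · √21) = 0.78232.
θ ≈ 51.5°.

51.5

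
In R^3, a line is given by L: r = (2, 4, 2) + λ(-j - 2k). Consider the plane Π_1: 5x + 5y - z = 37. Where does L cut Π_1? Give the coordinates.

Substitute r = (2, 4, 2) + t(0, -1, -2) into the plane: 28 + (-3)t = 37, so t = -3.
Intersection: (2, 4, 2) + (-3)·(0, -1, -2) = (2, 7, 8).

(2, 7, 8)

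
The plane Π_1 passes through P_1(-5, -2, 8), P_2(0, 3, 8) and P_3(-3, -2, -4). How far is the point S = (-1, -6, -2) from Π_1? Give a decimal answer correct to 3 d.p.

P_1P_2 = (5, 5, 0), P_1P_3 = (2, 0, -12); a normal to Π_1 is P_1P_2 × P_1P_3 = (-60, 60, -10).
Using P_1: Π_1 has equation -60x + 60y - 10z = 100.
n·S − d = (-60)·(-1) + (60)·(-6) + (-10)·(-2) − 100 = -380; |n| = √7300.
Distance = |-380| / √7300 = 380/√7300 ≈ 4.448.

4.448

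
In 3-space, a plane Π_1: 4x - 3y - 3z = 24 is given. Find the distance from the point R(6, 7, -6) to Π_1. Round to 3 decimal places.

n·R − d = (4)·(6) + (-3)·(7) + (-3)·(-6) − 24 = -3; |n| = √34.
Distance = |-3| / √34 = 3/√34 ≈ 0.514.

0.514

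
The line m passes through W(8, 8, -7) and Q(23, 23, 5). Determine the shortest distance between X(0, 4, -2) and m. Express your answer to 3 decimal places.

8.987

A direction vector for m is Q − W = (15, 15, 12).
Taking (8, 8, -7) on m with direction v = (15, 15, 12): w = X − (8, 8, -7) = (-8, -4, 5), and w × v = (-123, 171, -60).
Distance = |w × v| / |v| = √47970 / √594 ≈ 8.987.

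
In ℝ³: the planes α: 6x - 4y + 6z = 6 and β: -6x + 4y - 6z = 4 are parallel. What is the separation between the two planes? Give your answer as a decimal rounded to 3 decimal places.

Rescale β by 1/(-1): 6x - 4y + 6z = -4. Then distance = |6 − (-4)| / √88 ≈ 1.066.

1.066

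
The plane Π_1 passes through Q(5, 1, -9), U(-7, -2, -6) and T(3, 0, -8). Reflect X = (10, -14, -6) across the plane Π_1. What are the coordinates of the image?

QU = (-12, -3, 3), QT = (-2, -1, 1); a normal to Π_1 is QU × QT = (0, 6, 6).
Using Q: Π_1 has equation 6y + 6z = -48.
λ = (n·X − d)/|n|² = (-120 − (-48))/72 = -1.
Reflection = X − 2λn = (10, -14, -6) − (-2)·(0, 6, 6) = (10, -2, 6).

(10, -2, 6)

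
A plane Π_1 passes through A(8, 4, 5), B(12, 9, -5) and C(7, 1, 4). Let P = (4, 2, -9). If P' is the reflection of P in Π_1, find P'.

AB = (4, 5, -10), AC = (-1, -3, -1); a normal to Π_1 is AB × AC = (-35, 14, -7).
Using A: Π_1 has equation -35x + 14y - 7z = -259.
λ = (n·P − d)/|n|² = (-49 − (-259))/1470 = 1/7.
Reflection = P − 2λn = (4, 2, -9) − (2/7)·(-35, 14, -7) = (14, -2, -7).

(14, -2, -7)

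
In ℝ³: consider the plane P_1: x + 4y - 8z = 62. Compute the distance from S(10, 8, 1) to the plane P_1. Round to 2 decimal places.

n·S − d = (1)·(10) + (4)·(8) + (-8)·(1) − 62 = -28; |n| = √81.
Distance = |-28| / √81 = 28/√81 ≈ 3.11.

3.11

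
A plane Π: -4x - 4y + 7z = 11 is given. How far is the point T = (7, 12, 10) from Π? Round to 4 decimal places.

1.8889

n·T − d = (-4)·(7) + (-4)·(12) + (7)·(10) − 11 = -17; |n| = √81.
Distance = |-17| / √81 = 17/√81 ≈ 1.8889.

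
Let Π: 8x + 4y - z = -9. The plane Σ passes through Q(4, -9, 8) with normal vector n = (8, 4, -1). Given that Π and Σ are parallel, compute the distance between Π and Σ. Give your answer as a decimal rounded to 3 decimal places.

Σ: n·r = n·Q gives 8x + 4y - z = -12.
Same normal n = (8, 4, -1) with |n| = √81; distance = |-9 − (-12)| / |n| = 3/√81 ≈ 0.333.

0.333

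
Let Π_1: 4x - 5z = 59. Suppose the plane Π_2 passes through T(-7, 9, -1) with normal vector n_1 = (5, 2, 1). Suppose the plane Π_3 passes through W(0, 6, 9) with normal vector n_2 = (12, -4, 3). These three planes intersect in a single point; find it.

Π_2: n_1·r = n_1·T gives 5x + 2y + z = -18.
Π_3: n_2·r = n_2·W gives 12x - 4y + 3z = 3.
Solving the 3×3 linear system 4x - 5z = 59, 5x + 2y + z = -18, 12x - 4y + 3z = 3 (e.g. by elimination or Cramer's rule, determinant = 260) gives (1, -6, -11).

(1, -6, -11)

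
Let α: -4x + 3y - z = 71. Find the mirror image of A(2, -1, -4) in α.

(-22, 17, -10)

λ = (n·A − d)/|n|² = (-7 − 71)/26 = -3.
Reflection = A − 2λn = (2, -1, -4) − (-6)·(-4, 3, -1) = (-22, 17, -10).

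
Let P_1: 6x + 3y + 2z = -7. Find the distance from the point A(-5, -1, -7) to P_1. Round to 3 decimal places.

n·A − d = (6)·(-5) + (3)·(-1) + (2)·(-7) − (-7) = -40; |n| = √49.
Distance = |-40| / √49 = 40/√49 ≈ 5.714.

5.714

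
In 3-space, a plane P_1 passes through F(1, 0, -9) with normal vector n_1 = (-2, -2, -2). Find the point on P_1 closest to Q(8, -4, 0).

P_1: n_1·r = n_1·F gives -2x - 2y - 2z = 16.
Foot = Q − λn with λ = (n·Q − d)/|n|² = (-8 − 16)/12 = -2.
Foot = (8, -4, 0) − (-2)·(-2, -2, -2) = (4, -8, -4).

(4, -8, -4)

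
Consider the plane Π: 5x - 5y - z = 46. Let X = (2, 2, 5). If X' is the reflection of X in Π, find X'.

(12, -8, 3)

λ = (n·X − d)/|n|² = (-5 − 46)/51 = -1.
Reflection = X − 2λn = (2, 2, 5) − (-2)·(5, -5, -1) = (12, -8, 3).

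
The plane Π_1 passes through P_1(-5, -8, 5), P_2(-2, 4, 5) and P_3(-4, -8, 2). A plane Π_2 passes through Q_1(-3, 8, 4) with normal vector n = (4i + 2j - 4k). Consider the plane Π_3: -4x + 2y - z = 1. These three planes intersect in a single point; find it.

(-2, -4, -1)

P_1P_2 = (3, 12, 0), P_1P_3 = (1, 0, -3); a normal to Π_1 is P_1P_2 × P_1P_3 = (-36, 9, -12).
Using P_1: Π_1 has equation -36x + 9y - 12z = 48.
Π_2: n·r = n·Q_1 gives 4x + 2y - 4z = -12.
Solving the 3×3 linear system -36x + 9y - 12z = 48, 4x + 2y - 4z = -12, -4x + 2y - z = 1 (e.g. by elimination or Cramer's rule, determinant = -228) gives (-2, -4, -1).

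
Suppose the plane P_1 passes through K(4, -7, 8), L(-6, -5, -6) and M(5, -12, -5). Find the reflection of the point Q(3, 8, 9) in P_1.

(-9, -10, 15)

KL = (-10, 2, -14), KM = (1, -5, -13); a normal to P_1 is KL × KM = (-96, -144, 48).
Using K: P_1 has equation -96x - 144y + 48z = 1008.
λ = (n·Q − d)/|n|² = (-1008 − 1008)/32256 = -1/16.
Reflection = Q − 2λn = (3, 8, 9) − (-1/8)·(-96, -144, 48) = (-9, -10, 15).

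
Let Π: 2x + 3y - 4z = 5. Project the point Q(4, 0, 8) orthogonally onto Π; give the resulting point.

(6, 3, 4)

Foot = Q − λn with λ = (n·Q − d)/|n|² = (-24 − 5)/29 = -1.
Foot = (4, 0, 8) − (-1)·(2, 3, -4) = (6, 3, 4).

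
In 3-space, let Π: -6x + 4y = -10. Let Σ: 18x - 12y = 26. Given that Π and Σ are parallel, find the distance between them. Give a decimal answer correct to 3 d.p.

0.185

Rescale Σ by 1/(-3): -6x + 4y = -26/3. Then distance = |-10 − (-26/3)| / √52 ≈ 0.185.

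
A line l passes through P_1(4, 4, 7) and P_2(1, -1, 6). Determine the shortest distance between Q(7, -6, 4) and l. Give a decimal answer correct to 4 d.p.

A direction vector for l is P_2 − P_1 = (-3, -5, -1).
Taking (4, 4, 7) on l with direction v = (-3, -5, -1): w = Q − (4, 4, 7) = (3, -10, -3), and w × v = (-5, 12, -45).
Distance = |w × v| / |v| = √2194 / √35 ≈ 7.9174.

7.9174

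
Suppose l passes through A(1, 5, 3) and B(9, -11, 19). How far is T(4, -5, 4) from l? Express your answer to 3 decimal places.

A direction vector for l is B − A = (8, -16, 16).
Taking (1, 5, 3) on l with direction v = (8, -16, 16): w = T − (1, 5, 3) = (3, -10, 1), and w × v = (-144, -40, 32).
Distance = |w × v| / |v| = √23360 / √576 ≈ 6.368.

6.368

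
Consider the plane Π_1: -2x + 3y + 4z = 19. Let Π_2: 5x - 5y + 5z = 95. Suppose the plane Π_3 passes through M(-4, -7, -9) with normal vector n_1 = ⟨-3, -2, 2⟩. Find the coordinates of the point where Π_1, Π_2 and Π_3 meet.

(6, -3, 10)

Π_3: n_1·r = n_1·M gives -3x - 2y + 2z = 8.
Solving the 3×3 linear system -2x + 3y + 4z = 19, 5x - 5y + 5z = 95, -3x - 2y + 2z = 8 (e.g. by elimination or Cramer's rule, determinant = -175) gives (6, -3, 10).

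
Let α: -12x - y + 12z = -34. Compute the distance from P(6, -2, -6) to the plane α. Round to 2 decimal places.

6.35

n·P − d = (-12)·(6) + (-1)·(-2) + (12)·(-6) − (-34) = -108; |n| = √289.
Distance = |-108| / √289 = 108/√289 ≈ 6.35.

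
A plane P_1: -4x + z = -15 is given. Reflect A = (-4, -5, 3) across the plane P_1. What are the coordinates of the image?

(12, -5, -1)

λ = (n·A − d)/|n|² = (19 − (-15))/17 = 2.
Reflection = A − 2λn = (-4, -5, 3) − 4·(-4, 0, 1) = (12, -5, -1).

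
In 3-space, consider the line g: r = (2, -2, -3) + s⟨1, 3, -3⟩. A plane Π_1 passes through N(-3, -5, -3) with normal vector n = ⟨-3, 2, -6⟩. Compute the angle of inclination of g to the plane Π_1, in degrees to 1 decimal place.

43.5

Π_1: n·r = n·N gives -3x + 2y - 6z = 17.
sin θ = |n·v| / (|n||v|) = |21| / (√49 · √19) = 0.68825.
θ ≈ 43.5°.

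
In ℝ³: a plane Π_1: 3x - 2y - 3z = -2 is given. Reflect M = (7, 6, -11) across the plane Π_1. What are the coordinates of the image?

λ = (n·M − d)/|n|² = (42 − (-2))/22 = 2.
Reflection = M − 2λn = (7, 6, -11) − 4·(3, -2, -3) = (-5, 14, 1).

(-5, 14, 1)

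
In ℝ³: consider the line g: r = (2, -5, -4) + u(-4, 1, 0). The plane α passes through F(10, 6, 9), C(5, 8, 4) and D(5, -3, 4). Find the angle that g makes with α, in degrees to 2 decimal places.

FC = (-5, 2, -5), FD = (-5, -9, -5); a normal to α is FC × FD = (-55, 0, 55).
Using F: α has equation -55x + 55z = -55.
sin θ = |n·v| / (|n||v|) = |220| / (√6050 · √17) = 0.68599.
θ ≈ 43.31°.

43.31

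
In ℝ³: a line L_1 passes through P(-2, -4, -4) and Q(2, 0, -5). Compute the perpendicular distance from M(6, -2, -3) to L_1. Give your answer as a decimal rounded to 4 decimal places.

4.7863

A direction vector for L_1 is Q − P = (4, 4, -1).
Taking (-2, -4, -4) on L_1 with direction v = (4, 4, -1): w = M − (-2, -4, -4) = (8, 2, 1), and w × v = (-6, 12, 24).
Distance = |w × v| / |v| = √756 / √33 ≈ 4.7863.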